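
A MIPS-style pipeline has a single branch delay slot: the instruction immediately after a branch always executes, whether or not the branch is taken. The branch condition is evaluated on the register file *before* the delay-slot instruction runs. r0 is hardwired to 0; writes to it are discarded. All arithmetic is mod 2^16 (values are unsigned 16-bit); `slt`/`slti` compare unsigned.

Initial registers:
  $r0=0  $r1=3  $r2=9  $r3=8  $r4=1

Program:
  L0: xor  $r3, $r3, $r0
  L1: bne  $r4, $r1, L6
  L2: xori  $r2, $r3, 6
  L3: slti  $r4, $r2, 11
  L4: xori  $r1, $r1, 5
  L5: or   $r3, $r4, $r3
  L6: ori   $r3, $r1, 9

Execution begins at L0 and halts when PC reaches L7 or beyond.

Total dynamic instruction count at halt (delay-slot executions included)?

  step pc=0: xor  $r3, $r3, $r0  regs=(0,3,9,8,1)
  step pc=1: bne  $r4, $r1, L6  cond=T  regs=(0,3,9,8,1)
  step pc=2: xori  $r2, $r3, 6  regs=(0,3,14,8,1)
  step pc=6: ori   $r3, $r1, 9  regs=(0,3,14,11,1)

4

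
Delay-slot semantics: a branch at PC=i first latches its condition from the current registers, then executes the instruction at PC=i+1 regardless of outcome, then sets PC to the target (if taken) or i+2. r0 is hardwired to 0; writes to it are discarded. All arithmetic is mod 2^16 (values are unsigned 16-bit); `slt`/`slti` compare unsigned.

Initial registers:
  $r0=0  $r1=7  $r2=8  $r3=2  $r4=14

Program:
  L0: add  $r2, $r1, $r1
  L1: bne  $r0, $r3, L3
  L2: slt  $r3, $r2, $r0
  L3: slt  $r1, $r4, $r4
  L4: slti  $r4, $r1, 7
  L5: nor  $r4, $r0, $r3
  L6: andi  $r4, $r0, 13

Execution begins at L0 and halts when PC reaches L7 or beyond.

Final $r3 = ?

  step pc=0: add  $r2, $r1, $r1  regs=(0,7,14,2,14)
  step pc=1: bne  $r0, $r3, L3  cond=T  regs=(0,7,14,2,14)
  step pc=2: slt  $r3, $r2, $r0  regs=(0,7,14,0,14)
  step pc=3: slt  $r1, $r4, $r4  regs=(0,0,14,0,14)
  step pc=4: slti  $r4, $r1, 7  regs=(0,0,14,0,1)
  step pc=5: nor  $r4, $r0, $r3  regs=(0,0,14,0,65535)
  step pc=6: andi  $r4, $r0, 13  regs=(0,0,14,0,0)

0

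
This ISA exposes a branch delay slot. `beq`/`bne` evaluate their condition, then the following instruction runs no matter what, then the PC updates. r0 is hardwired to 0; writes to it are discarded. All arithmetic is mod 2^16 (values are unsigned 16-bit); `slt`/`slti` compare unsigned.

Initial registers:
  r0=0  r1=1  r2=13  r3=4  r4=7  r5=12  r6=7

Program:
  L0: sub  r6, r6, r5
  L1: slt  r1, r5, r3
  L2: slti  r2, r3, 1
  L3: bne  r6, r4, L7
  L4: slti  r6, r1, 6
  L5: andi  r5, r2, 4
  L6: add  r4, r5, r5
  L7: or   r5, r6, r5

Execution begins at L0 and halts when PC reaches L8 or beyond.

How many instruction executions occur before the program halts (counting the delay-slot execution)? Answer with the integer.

  step pc=0: sub  r6, r6, r5  regs=(0,1,13,4,7,12,65531)
  step pc=1: slt  r1, r5, r3  regs=(0,0,13,4,7,12,65531)
  step pc=2: slti  r2, r3, 1  regs=(0,0,0,4,7,12,65531)
  step pc=3: bne  r6, r4, L7  cond=T  regs=(0,0,0,4,7,12,65531)
  step pc=4: slti  r6, r1, 6  regs=(0,0,0,4,7,12,1)
  step pc=7: or   r5, r6, r5  regs=(0,0,0,4,7,13,1)

6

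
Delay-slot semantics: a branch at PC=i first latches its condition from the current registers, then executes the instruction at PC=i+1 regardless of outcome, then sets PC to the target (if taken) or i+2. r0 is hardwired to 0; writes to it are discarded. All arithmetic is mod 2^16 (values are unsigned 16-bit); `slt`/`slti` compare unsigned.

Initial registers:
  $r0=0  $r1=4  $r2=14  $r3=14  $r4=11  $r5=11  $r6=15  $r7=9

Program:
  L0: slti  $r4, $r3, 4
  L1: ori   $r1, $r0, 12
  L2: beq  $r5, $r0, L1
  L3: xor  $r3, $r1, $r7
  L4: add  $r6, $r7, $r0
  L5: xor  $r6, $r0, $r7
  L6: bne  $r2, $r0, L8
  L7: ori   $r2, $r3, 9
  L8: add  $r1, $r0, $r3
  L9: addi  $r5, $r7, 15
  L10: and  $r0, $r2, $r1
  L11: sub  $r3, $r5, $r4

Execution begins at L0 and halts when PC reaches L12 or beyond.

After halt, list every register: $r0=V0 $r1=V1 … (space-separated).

[0] slti  $r4, $r3, 4  →  {$r0:0, $r1:4, $r2:14, $r3:14, $r4:0, $r5:11, $r6:15, $r7:9}
[1] ori   $r1, $r0, 12  →  {$r0:0, $r1:12, $r2:14, $r3:14, $r4:0, $r5:11, $r6:15, $r7:9}
[2] beq  $r5, $r0, L1  →  {$r0:0, $r1:12, $r2:14, $r3:14, $r4:0, $r5:11, $r6:15, $r7:9}  ⟨branch fallthrough⟩
[3] xor  $r3, $r1, $r7  →  {$r0:0, $r1:12, $r2:14, $r3:5, $r4:0, $r5:11, $r6:15, $r7:9}
[4] add  $r6, $r7, $r0  →  {$r0:0, $r1:12, $r2:14, $r3:5, $r4:0, $r5:11, $r6:9, $r7:9}
[5] xor  $r6, $r0, $r7  →  {$r0:0, $r1:12, $r2:14, $r3:5, $r4:0, $r5:11, $r6:9, $r7:9}
[6] bne  $r2, $r0, L8  →  {$r0:0, $r1:12, $r2:14, $r3:5, $r4:0, $r5:11, $r6:9, $r7:9}  ⟨branch taken⟩
[7] ori   $r2, $r3, 9  →  {$r0:0, $r1:12, $r2:13, $r3:5, $r4:0, $r5:11, $r6:9, $r7:9}
[8] add  $r1, $r0, $r3  →  {$r0:0, $r1:5, $r2:13, $r3:5, $r4:0, $r5:11, $r6:9, $r7:9}
[9] addi  $r5, $r7, 15  →  {$r0:0, $r1:5, $r2:13, $r3:5, $r4:0, $r5:24, $r6:9, $r7:9}
[10] and  $r0, $r2, $r1  →  {$r0:0, $r1:5, $r2:13, $r3:5, $r4:0, $r5:24, $r6:9, $r7:9}
[11] sub  $r3, $r5, $r4  →  {$r0:0, $r1:5, $r2:13, $r3:24, $r4:0, $r5:24, $r6:9, $r7:9}

$r0=0 $r1=5 $r2=13 $r3=24 $r4=0 $r5=24 $r6=9 $r7=9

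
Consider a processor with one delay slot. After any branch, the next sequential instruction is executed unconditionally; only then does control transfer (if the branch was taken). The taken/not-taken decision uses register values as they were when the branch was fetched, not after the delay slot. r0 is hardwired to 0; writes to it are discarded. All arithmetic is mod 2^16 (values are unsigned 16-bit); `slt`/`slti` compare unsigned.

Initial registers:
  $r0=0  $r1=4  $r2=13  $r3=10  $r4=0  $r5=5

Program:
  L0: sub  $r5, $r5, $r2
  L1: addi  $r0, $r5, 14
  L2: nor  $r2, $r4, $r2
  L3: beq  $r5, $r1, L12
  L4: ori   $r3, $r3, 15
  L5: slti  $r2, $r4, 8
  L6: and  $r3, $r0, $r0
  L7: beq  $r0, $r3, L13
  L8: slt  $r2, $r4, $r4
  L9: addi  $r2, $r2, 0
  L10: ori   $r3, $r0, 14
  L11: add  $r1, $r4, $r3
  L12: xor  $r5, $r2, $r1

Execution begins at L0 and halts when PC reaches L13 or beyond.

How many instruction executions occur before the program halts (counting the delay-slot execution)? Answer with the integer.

9

PC=0  sub  $r5, $r5, $r2     | $r0=0 $r1=4 $r2=13 $r3=10 $r4=0 $r5=65528
PC=1  addi  $r0, $r5, 14     | $r0=0 $r1=4 $r2=13 $r3=10 $r4=0 $r5=65528
PC=2  nor  $r2, $r4, $r2     | $r0=0 $r1=4 $r2=65522 $r3=10 $r4=0 $r5=65528
PC=3  beq  $r5, $r1, L12     | $r0=0 $r1=4 $r2=65522 $r3=10 $r4=0 $r5=65528  [not taken]
PC=4  ori   $r3, $r3, 15     | $r0=0 $r1=4 $r2=65522 $r3=15 $r4=0 $r5=65528
PC=5  slti  $r2, $r4, 8      | $r0=0 $r1=4 $r2=1 $r3=15 $r4=0 $r5=65528
PC=6  and  $r3, $r0, $r0     | $r0=0 $r1=4 $r2=1 $r3=0 $r4=0 $r5=65528
PC=7  beq  $r0, $r3, L13     | $r0=0 $r1=4 $r2=1 $r3=0 $r4=0 $r5=65528  [TAKEN]
PC=8  slt  $r2, $r4, $r4     | $r0=0 $r1=4 $r2=0 $r3=0 $r4=0 $r5=65528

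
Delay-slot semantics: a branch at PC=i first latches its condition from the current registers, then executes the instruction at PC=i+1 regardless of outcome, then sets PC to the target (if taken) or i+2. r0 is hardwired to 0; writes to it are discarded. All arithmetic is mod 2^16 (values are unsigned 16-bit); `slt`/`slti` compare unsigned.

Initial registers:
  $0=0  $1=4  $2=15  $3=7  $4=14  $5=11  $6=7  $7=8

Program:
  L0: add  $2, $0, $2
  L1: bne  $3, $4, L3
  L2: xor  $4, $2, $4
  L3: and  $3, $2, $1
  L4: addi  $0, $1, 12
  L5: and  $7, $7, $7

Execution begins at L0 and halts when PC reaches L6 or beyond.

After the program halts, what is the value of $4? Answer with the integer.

PC=0  add  $2, $0, $2        | $0=0 $1=4 $2=15 $3=7 $4=14 $5=11 $6=7 $7=8
PC=1  bne  $3, $4, L3        | $0=0 $1=4 $2=15 $3=7 $4=14 $5=11 $6=7 $7=8  [TAKEN]
PC=2  xor  $4, $2, $4        | $0=0 $1=4 $2=15 $3=7 $4=1 $5=11 $6=7 $7=8
PC=3  and  $3, $2, $1        | $0=0 $1=4 $2=15 $3=4 $4=1 $5=11 $6=7 $7=8
PC=4  addi  $0, $1, 12       | $0=0 $1=4 $2=15 $3=4 $4=1 $5=11 $6=7 $7=8
PC=5  and  $7, $7, $7        | $0=0 $1=4 $2=15 $3=4 $4=1 $5=11 $6=7 $7=8

1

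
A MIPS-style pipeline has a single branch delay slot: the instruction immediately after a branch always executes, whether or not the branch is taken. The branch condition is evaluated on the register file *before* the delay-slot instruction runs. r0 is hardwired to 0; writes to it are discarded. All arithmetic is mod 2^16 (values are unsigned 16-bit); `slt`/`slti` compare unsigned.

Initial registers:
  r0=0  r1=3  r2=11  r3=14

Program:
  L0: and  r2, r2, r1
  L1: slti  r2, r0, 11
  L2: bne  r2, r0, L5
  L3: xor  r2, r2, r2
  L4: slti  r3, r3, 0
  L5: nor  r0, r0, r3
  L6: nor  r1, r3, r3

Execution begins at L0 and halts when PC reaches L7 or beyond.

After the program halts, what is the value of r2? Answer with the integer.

0

PC=0  and  r2, r2, r1        | r0=0 r1=3 r2=3 r3=14
PC=1  slti  r2, r0, 11       | r0=0 r1=3 r2=1 r3=14
PC=2  bne  r2, r0, L5        | r0=0 r1=3 r2=1 r3=14  [TAKEN]
PC=3  xor  r2, r2, r2        | r0=0 r1=3 r2=0 r3=14
PC=5  nor  r0, r0, r3        | r0=0 r1=3 r2=0 r3=14
PC=6  nor  r1, r3, r3        | r0=0 r1=65521 r2=0 r3=14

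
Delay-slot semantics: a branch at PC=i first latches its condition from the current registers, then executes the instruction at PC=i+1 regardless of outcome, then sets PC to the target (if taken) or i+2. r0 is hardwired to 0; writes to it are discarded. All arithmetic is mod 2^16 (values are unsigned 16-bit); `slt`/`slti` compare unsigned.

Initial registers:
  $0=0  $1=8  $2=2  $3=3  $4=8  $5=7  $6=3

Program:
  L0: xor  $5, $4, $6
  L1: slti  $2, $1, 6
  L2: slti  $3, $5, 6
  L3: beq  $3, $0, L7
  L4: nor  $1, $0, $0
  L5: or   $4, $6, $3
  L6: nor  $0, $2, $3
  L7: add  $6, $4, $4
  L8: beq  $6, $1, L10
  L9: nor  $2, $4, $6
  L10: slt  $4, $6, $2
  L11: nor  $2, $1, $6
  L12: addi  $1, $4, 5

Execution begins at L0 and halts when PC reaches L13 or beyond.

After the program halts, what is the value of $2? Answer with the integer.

0

[0] xor  $5, $4, $6  →  {$0:0, $1:8, $2:2, $3:3, $4:8, $5:11, $6:3}
[1] slti  $2, $1, 6  →  {$0:0, $1:8, $2:0, $3:3, $4:8, $5:11, $6:3}
[2] slti  $3, $5, 6  →  {$0:0, $1:8, $2:0, $3:0, $4:8, $5:11, $6:3}
[3] beq  $3, $0, L7  →  {$0:0, $1:8, $2:0, $3:0, $4:8, $5:11, $6:3}  ⟨branch taken⟩
[4] nor  $1, $0, $0  →  {$0:0, $1:65535, $2:0, $3:0, $4:8, $5:11, $6:3}
[7] add  $6, $4, $4  →  {$0:0, $1:65535, $2:0, $3:0, $4:8, $5:11, $6:16}
[8] beq  $6, $1, L10  →  {$0:0, $1:65535, $2:0, $3:0, $4:8, $5:11, $6:16}  ⟨branch fallthrough⟩
[9] nor  $2, $4, $6  →  {$0:0, $1:65535, $2:65511, $3:0, $4:8, $5:11, $6:16}
[10] slt  $4, $6, $2  →  {$0:0, $1:65535, $2:65511, $3:0, $4:1, $5:11, $6:16}
[11] nor  $2, $1, $6  →  {$0:0, $1:65535, $2:0, $3:0, $4:1, $5:11, $6:16}
[12] addi  $1, $4, 5  →  {$0:0, $1:6, $2:0, $3:0, $4:1, $5:11, $6:16}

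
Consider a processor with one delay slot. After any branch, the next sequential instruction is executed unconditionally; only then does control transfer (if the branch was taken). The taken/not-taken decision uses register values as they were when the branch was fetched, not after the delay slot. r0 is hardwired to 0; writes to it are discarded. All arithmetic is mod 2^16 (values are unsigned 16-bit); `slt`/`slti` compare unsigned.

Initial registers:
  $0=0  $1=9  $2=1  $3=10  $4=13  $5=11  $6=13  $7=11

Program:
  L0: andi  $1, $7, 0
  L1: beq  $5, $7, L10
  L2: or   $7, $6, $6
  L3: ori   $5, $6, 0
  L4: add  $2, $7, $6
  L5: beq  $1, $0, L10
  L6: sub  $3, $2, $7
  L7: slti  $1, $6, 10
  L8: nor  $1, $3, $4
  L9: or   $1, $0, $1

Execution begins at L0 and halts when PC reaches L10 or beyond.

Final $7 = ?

13

[0] andi  $1, $7, 0  →  {$0:0, $1:0, $2:1, $3:10, $4:13, $5:11, $6:13, $7:11}
[1] beq  $5, $7, L10  →  {$0:0, $1:0, $2:1, $3:10, $4:13, $5:11, $6:13, $7:11}  ⟨branch taken⟩
[2] or   $7, $6, $6  →  {$0:0, $1:0, $2:1, $3:10, $4:13, $5:11, $6:13, $7:13}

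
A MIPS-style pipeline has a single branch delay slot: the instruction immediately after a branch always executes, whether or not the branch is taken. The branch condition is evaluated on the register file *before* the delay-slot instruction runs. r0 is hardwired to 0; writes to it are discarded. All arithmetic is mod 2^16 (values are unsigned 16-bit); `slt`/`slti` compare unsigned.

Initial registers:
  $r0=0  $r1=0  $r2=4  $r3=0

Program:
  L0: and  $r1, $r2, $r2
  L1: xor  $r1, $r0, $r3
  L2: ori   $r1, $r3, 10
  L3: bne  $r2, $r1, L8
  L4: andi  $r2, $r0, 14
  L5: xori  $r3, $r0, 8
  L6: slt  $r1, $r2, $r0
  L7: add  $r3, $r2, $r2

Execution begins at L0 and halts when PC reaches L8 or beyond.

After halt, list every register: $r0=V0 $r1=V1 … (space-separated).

#0 and  $r1, $r2, $r2 ; 0/4/4/0
#1 xor  $r1, $r0, $r3 ; 0/0/4/0
#2 ori   $r1, $r3, 10 ; 0/10/4/0
#3 bne  $r2, $r1, L8 ; 0/10/4/0 ; →target
#4 andi  $r2, $r0, 14 ; 0/10/0/0

$r0=0 $r1=10 $r2=0 $r3=0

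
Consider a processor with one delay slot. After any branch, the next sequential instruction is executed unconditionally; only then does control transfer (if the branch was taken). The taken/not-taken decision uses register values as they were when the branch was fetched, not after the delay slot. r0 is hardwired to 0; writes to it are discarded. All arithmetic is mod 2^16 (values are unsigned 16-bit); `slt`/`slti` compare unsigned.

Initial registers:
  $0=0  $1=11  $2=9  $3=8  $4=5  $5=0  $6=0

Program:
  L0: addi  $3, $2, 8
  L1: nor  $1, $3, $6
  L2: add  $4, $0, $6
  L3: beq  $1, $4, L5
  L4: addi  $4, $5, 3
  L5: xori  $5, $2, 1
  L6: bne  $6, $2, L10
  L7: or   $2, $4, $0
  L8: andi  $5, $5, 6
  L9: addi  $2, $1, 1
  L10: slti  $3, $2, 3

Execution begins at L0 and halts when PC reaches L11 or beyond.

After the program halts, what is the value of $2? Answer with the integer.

  step pc=0: addi  $3, $2, 8  regs=(0,11,9,17,5,0,0)
  step pc=1: nor  $1, $3, $6  regs=(0,65518,9,17,5,0,0)
  step pc=2: add  $4, $0, $6  regs=(0,65518,9,17,0,0,0)
  step pc=3: beq  $1, $4, L5  cond=F  regs=(0,65518,9,17,0,0,0)
  step pc=4: addi  $4, $5, 3  regs=(0,65518,9,17,3,0,0)
  step pc=5: xori  $5, $2, 1  regs=(0,65518,9,17,3,8,0)
  step pc=6: bne  $6, $2, L10  cond=T  regs=(0,65518,9,17,3,8,0)
  step pc=7: or   $2, $4, $0  regs=(0,65518,3,17,3,8,0)
  step pc=10: slti  $3, $2, 3  regs=(0,65518,3,0,3,8,0)

3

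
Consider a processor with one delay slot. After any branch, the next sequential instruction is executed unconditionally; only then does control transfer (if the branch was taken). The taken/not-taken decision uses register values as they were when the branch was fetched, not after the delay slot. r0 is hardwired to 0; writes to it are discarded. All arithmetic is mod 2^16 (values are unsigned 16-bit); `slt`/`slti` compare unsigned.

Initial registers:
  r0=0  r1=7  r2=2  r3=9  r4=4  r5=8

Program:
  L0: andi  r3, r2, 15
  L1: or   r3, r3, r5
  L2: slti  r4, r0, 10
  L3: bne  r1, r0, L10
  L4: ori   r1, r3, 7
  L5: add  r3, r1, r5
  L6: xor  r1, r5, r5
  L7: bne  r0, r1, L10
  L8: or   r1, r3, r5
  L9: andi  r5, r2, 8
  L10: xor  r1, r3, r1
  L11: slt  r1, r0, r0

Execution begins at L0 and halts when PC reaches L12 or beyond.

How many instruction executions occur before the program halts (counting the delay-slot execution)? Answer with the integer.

7

PC=0  andi  r3, r2, 15       | r0=0 r1=7 r2=2 r3=2 r4=4 r5=8
PC=1  or   r3, r3, r5        | r0=0 r1=7 r2=2 r3=10 r4=4 r5=8
PC=2  slti  r4, r0, 10       | r0=0 r1=7 r2=2 r3=10 r4=1 r5=8
PC=3  bne  r1, r0, L10       | r0=0 r1=7 r2=2 r3=10 r4=1 r5=8  [TAKEN]
PC=4  ori   r1, r3, 7        | r0=0 r1=15 r2=2 r3=10 r4=1 r5=8
PC=10 xor  r1, r3, r1        | r0=0 r1=5 r2=2 r3=10 r4=1 r5=8
PC=11 slt  r1, r0, r0        | r0=0 r1=0 r2=2 r3=10 r4=1 r5=8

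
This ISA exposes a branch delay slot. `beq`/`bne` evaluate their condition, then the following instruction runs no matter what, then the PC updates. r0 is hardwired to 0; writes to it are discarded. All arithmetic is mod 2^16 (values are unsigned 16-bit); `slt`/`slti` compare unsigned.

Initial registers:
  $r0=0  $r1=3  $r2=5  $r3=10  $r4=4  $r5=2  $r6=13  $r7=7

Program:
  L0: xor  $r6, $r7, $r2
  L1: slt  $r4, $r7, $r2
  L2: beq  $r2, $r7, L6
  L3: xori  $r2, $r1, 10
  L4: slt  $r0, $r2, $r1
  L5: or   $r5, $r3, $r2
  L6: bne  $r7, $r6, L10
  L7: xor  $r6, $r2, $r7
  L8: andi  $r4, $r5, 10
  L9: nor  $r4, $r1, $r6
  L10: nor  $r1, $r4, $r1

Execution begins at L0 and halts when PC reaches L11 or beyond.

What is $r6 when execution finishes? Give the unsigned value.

#0 xor  $r6, $r7, $r2 ; 0/3/5/10/4/2/2/7
#1 slt  $r4, $r7, $r2 ; 0/3/5/10/0/2/2/7
#2 beq  $r2, $r7, L6 ; 0/3/5/10/0/2/2/7 ; →fallthru
#3 xori  $r2, $r1, 10 ; 0/3/9/10/0/2/2/7
#4 slt  $r0, $r2, $r1 ; 0/3/9/10/0/2/2/7
#5 or   $r5, $r3, $r2 ; 0/3/9/10/0/11/2/7
#6 bne  $r7, $r6, L10 ; 0/3/9/10/0/11/2/7 ; →target
#7 xor  $r6, $r2, $r7 ; 0/3/9/10/0/11/14/7
#10 nor  $r1, $r4, $r1 ; 0/65532/9/10/0/11/14/7

14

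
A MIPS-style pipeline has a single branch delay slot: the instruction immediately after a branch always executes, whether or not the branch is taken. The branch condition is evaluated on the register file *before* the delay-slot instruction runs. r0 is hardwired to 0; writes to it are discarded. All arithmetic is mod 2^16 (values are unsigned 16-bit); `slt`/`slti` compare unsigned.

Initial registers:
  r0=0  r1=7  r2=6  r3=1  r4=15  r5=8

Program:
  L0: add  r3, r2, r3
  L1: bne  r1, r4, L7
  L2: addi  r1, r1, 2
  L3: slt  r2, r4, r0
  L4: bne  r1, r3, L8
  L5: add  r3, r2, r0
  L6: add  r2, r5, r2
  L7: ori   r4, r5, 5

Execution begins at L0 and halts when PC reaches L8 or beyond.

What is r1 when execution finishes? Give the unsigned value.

9

#0 add  r3, r2, r3 ; 0/7/6/7/15/8
#1 bne  r1, r4, L7 ; 0/7/6/7/15/8 ; →target
#2 addi  r1, r1, 2 ; 0/9/6/7/15/8
#7 ori   r4, r5, 5 ; 0/9/6/7/13/8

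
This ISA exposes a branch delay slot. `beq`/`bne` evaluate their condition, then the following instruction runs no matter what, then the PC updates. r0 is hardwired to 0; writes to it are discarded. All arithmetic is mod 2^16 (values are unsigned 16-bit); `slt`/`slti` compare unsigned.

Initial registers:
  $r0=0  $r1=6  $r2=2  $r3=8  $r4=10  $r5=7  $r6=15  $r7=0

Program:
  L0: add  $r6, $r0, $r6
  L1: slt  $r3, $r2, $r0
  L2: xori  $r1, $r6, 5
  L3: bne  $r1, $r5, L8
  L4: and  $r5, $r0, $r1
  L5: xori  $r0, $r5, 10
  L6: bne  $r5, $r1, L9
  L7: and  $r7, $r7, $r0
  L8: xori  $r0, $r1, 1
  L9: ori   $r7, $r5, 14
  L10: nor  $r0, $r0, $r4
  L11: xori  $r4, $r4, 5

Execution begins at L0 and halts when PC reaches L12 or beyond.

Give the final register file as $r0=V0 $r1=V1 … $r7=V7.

$r0=0 $r1=10 $r2=2 $r3=0 $r4=15 $r5=0 $r6=15 $r7=14

  step pc=0: add  $r6, $r0, $r6  regs=(0,6,2,8,10,7,15,0)
  step pc=1: slt  $r3, $r2, $r0  regs=(0,6,2,0,10,7,15,0)
  step pc=2: xori  $r1, $r6, 5  regs=(0,10,2,0,10,7,15,0)
  step pc=3: bne  $r1, $r5, L8  cond=T  regs=(0,10,2,0,10,7,15,0)
  step pc=4: and  $r5, $r0, $r1  regs=(0,10,2,0,10,0,15,0)
  step pc=8: xori  $r0, $r1, 1  regs=(0,10,2,0,10,0,15,0)
  step pc=9: ori   $r7, $r5, 14  regs=(0,10,2,0,10,0,15,14)
  step pc=10: nor  $r0, $r0, $r4  regs=(0,10,2,0,10,0,15,14)
  step pc=11: xori  $r4, $r4, 5  regs=(0,10,2,0,15,0,15,14)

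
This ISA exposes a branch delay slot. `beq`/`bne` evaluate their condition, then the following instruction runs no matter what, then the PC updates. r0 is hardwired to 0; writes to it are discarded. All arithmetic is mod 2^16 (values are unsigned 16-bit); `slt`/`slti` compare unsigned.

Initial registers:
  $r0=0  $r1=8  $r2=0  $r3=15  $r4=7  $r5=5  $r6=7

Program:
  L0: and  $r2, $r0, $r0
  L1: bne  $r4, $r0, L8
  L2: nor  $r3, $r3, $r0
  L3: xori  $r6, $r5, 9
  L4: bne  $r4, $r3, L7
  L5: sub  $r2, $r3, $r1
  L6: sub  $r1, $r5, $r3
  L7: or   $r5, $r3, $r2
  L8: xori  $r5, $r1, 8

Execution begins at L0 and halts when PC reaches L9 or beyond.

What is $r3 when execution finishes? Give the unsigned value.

65520

[0] and  $r2, $r0, $r0  →  {$r0:0, $r1:8, $r2:0, $r3:15, $r4:7, $r5:5, $r6:7}
[1] bne  $r4, $r0, L8  →  {$r0:0, $r1:8, $r2:0, $r3:15, $r4:7, $r5:5, $r6:7}  ⟨branch taken⟩
[2] nor  $r3, $r3, $r0  →  {$r0:0, $r1:8, $r2:0, $r3:65520, $r4:7, $r5:5, $r6:7}
[8] xori  $r5, $r1, 8  →  {$r0:0, $r1:8, $r2:0, $r3:65520, $r4:7, $r5:0, $r6:7}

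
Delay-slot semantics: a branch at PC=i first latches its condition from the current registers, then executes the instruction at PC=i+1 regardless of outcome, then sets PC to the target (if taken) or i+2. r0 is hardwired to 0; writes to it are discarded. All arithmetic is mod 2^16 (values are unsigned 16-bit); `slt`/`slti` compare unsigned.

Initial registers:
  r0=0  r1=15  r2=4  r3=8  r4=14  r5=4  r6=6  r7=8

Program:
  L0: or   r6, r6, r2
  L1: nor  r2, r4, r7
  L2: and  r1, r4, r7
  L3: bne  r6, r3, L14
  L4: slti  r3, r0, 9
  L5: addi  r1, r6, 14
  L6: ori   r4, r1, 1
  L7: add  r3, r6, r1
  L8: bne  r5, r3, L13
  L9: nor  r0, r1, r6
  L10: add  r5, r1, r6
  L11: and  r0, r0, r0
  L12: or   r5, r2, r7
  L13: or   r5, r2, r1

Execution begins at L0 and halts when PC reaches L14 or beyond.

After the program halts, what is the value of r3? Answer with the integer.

1

PC=0  or   r6, r6, r2        | r0=0 r1=15 r2=4 r3=8 r4=14 r5=4 r6=6 r7=8
PC=1  nor  r2, r4, r7        | r0=0 r1=15 r2=65521 r3=8 r4=14 r5=4 r6=6 r7=8
PC=2  and  r1, r4, r7        | r0=0 r1=8 r2=65521 r3=8 r4=14 r5=4 r6=6 r7=8
PC=3  bne  r6, r3, L14       | r0=0 r1=8 r2=65521 r3=8 r4=14 r5=4 r6=6 r7=8  [TAKEN]
PC=4  slti  r3, r0, 9        | r0=0 r1=8 r2=65521 r3=1 r4=14 r5=4 r6=6 r7=8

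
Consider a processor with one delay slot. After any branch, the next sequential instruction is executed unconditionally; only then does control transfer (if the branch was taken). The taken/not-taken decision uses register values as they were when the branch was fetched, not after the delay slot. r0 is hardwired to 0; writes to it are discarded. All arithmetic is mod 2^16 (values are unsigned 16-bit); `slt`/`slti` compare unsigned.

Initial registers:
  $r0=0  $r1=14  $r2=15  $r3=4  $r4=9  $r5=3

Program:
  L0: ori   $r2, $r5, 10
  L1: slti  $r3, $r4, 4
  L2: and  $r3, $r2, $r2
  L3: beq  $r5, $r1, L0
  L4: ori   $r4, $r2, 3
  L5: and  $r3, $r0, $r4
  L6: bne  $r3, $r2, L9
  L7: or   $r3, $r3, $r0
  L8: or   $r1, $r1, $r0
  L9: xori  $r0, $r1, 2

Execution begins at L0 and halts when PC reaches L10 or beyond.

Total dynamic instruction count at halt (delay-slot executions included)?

PC=0  ori   $r2, $r5, 10     | $r0=0 $r1=14 $r2=11 $r3=4 $r4=9 $r5=3
PC=1  slti  $r3, $r4, 4      | $r0=0 $r1=14 $r2=11 $r3=0 $r4=9 $r5=3
PC=2  and  $r3, $r2, $r2     | $r0=0 $r1=14 $r2=11 $r3=11 $r4=9 $r5=3
PC=3  beq  $r5, $r1, L0      | $r0=0 $r1=14 $r2=11 $r3=11 $r4=9 $r5=3  [not taken]
PC=4  ori   $r4, $r2, 3      | $r0=0 $r1=14 $r2=11 $r3=11 $r4=11 $r5=3
PC=5  and  $r3, $r0, $r4     | $r0=0 $r1=14 $r2=11 $r3=0 $r4=11 $r5=3
PC=6  bne  $r3, $r2, L9      | $r0=0 $r1=14 $r2=11 $r3=0 $r4=11 $r5=3  [TAKEN]
PC=7  or   $r3, $r3, $r0     | $r0=0 $r1=14 $r2=11 $r3=0 $r4=11 $r5=3
PC=9  xori  $r0, $r1, 2      | $r0=0 $r1=14 $r2=11 $r3=0 $r4=11 $r5=3

9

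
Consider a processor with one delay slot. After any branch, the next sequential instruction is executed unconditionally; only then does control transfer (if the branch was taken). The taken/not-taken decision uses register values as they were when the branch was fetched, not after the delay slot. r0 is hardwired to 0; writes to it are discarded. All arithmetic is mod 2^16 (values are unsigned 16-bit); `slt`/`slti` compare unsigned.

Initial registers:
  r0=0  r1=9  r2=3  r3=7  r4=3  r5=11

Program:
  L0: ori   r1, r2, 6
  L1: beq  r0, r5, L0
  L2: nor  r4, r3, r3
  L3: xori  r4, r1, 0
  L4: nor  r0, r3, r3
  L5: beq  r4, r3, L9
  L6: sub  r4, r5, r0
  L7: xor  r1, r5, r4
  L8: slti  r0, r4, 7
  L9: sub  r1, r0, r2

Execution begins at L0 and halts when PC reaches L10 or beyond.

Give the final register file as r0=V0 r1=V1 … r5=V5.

#0 ori   r1, r2, 6 ; 0/7/3/7/3/11
#1 beq  r0, r5, L0 ; 0/7/3/7/3/11 ; →fallthru
#2 nor  r4, r3, r3 ; 0/7/3/7/65528/11
#3 xori  r4, r1, 0 ; 0/7/3/7/7/11
#4 nor  r0, r3, r3 ; 0/7/3/7/7/11
#5 beq  r4, r3, L9 ; 0/7/3/7/7/11 ; →target
#6 sub  r4, r5, r0 ; 0/7/3/7/11/11
#9 sub  r1, r0, r2 ; 0/65533/3/7/11/11

r0=0 r1=65533 r2=3 r3=7 r4=11 r5=11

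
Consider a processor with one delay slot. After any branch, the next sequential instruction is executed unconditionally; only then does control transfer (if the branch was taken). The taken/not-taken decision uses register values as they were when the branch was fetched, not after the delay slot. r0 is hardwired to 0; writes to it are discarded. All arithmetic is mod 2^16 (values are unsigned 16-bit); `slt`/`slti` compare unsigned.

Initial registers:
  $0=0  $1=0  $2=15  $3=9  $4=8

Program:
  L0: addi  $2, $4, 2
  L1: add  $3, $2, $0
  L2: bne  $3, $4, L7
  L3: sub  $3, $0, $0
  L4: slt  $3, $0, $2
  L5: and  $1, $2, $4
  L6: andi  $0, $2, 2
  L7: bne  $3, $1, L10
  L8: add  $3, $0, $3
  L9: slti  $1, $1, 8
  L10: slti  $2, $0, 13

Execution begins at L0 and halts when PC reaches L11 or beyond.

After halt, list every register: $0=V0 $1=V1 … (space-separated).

  step pc=0: addi  $2, $4, 2  regs=(0,0,10,9,8)
  step pc=1: add  $3, $2, $0  regs=(0,0,10,10,8)
  step pc=2: bne  $3, $4, L7  cond=T  regs=(0,0,10,10,8)
  step pc=3: sub  $3, $0, $0  regs=(0,0,10,0,8)
  step pc=7: bne  $3, $1, L10  cond=F  regs=(0,0,10,0,8)
  step pc=8: add  $3, $0, $3  regs=(0,0,10,0,8)
  step pc=9: slti  $1, $1, 8  regs=(0,1,10,0,8)
  step pc=10: slti  $2, $0, 13  regs=(0,1,1,0,8)

$0=0 $1=1 $2=1 $3=0 $4=8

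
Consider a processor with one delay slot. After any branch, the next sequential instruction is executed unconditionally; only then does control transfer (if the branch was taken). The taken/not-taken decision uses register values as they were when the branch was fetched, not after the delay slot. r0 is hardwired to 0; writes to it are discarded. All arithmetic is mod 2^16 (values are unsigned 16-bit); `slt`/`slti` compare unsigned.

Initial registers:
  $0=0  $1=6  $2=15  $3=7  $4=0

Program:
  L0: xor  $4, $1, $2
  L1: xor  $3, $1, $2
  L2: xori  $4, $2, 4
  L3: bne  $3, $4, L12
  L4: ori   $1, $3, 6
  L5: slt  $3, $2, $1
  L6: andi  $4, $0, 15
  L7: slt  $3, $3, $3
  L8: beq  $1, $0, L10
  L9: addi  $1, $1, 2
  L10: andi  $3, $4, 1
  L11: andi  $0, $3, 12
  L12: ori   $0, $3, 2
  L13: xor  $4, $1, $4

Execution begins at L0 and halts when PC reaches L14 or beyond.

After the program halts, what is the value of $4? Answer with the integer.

#0 xor  $4, $1, $2 ; 0/6/15/7/9
#1 xor  $3, $1, $2 ; 0/6/15/9/9
#2 xori  $4, $2, 4 ; 0/6/15/9/11
#3 bne  $3, $4, L12 ; 0/6/15/9/11 ; →target
#4 ori   $1, $3, 6 ; 0/15/15/9/11
#12 ori   $0, $3, 2 ; 0/15/15/9/11
#13 xor  $4, $1, $4 ; 0/15/15/9/4

4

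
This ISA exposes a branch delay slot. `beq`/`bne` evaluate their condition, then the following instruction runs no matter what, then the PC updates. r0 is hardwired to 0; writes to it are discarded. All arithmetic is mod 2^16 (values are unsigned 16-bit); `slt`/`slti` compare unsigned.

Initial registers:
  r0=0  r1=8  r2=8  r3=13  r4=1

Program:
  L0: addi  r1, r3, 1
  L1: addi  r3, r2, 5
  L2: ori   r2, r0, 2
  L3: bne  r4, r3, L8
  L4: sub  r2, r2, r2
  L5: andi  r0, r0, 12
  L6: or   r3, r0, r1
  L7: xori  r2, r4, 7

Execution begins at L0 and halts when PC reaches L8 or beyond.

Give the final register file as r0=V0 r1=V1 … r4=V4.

r0=0 r1=14 r2=0 r3=13 r4=1

  step pc=0: addi  r1, r3, 1  regs=(0,14,8,13,1)
  step pc=1: addi  r3, r2, 5  regs=(0,14,8,13,1)
  step pc=2: ori   r2, r0, 2  regs=(0,14,2,13,1)
  step pc=3: bne  r4, r3, L8  cond=T  regs=(0,14,2,13,1)
  step pc=4: sub  r2, r2, r2  regs=(0,14,0,13,1)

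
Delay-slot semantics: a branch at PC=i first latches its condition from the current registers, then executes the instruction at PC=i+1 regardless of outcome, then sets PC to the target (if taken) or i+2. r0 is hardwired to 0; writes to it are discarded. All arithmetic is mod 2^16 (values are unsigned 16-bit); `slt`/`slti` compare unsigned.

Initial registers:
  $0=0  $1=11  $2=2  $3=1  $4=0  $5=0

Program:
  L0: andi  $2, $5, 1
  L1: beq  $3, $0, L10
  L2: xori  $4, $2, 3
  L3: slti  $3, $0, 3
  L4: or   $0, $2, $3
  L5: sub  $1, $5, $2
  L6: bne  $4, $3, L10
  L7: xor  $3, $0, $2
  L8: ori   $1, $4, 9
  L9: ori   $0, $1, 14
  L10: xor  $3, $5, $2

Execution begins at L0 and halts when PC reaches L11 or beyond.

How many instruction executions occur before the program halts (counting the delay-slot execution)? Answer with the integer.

  step pc=0: andi  $2, $5, 1  regs=(0,11,0,1,0,0)
  step pc=1: beq  $3, $0, L10  cond=F  regs=(0,11,0,1,0,0)
  step pc=2: xori  $4, $2, 3  regs=(0,11,0,1,3,0)
  step pc=3: slti  $3, $0, 3  regs=(0,11,0,1,3,0)
  step pc=4: or   $0, $2, $3  regs=(0,11,0,1,3,0)
  step pc=5: sub  $1, $5, $2  regs=(0,0,0,1,3,0)
  step pc=6: bne  $4, $3, L10  cond=T  regs=(0,0,0,1,3,0)
  step pc=7: xor  $3, $0, $2  regs=(0,0,0,0,3,0)
  step pc=10: xor  $3, $5, $2  regs=(0,0,0,0,3,0)

9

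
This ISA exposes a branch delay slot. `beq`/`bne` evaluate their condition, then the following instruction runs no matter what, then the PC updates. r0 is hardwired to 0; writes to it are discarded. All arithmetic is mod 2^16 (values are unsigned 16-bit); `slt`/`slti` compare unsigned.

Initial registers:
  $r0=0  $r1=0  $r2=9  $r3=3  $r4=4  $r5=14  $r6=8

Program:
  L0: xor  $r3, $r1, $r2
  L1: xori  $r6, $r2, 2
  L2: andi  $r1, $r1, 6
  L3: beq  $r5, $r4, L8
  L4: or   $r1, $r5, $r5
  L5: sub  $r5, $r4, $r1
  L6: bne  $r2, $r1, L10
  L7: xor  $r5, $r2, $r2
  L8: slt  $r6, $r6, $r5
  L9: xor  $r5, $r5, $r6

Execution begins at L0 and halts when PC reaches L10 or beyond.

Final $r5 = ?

PC=0  xor  $r3, $r1, $r2     | $r0=0 $r1=0 $r2=9 $r3=9 $r4=4 $r5=14 $r6=8
PC=1  xori  $r6, $r2, 2      | $r0=0 $r1=0 $r2=9 $r3=9 $r4=4 $r5=14 $r6=11
PC=2  andi  $r1, $r1, 6      | $r0=0 $r1=0 $r2=9 $r3=9 $r4=4 $r5=14 $r6=11
PC=3  beq  $r5, $r4, L8      | $r0=0 $r1=0 $r2=9 $r3=9 $r4=4 $r5=14 $r6=11  [not taken]
PC=4  or   $r1, $r5, $r5     | $r0=0 $r1=14 $r2=9 $r3=9 $r4=4 $r5=14 $r6=11
PC=5  sub  $r5, $r4, $r1     | $r0=0 $r1=14 $r2=9 $r3=9 $r4=4 $r5=65526 $r6=11
PC=6  bne  $r2, $r1, L10     | $r0=0 $r1=14 $r2=9 $r3=9 $r4=4 $r5=65526 $r6=11  [TAKEN]
PC=7  xor  $r5, $r2, $r2     | $r0=0 $r1=14 $r2=9 $r3=9 $r4=4 $r5=0 $r6=11

0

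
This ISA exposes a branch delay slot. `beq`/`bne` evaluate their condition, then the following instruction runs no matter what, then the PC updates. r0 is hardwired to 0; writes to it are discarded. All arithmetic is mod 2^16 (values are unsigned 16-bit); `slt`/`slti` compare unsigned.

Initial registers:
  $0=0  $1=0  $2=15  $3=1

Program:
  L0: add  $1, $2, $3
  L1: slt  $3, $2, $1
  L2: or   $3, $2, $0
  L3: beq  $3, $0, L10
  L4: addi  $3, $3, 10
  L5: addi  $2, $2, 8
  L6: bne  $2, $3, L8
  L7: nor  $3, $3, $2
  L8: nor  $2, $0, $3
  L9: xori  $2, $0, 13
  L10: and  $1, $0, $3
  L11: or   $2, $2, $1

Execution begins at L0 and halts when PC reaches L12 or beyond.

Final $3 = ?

  step pc=0: add  $1, $2, $3  regs=(0,16,15,1)
  step pc=1: slt  $3, $2, $1  regs=(0,16,15,1)
  step pc=2: or   $3, $2, $0  regs=(0,16,15,15)
  step pc=3: beq  $3, $0, L10  cond=F  regs=(0,16,15,15)
  step pc=4: addi  $3, $3, 10  regs=(0,16,15,25)
  step pc=5: addi  $2, $2, 8  regs=(0,16,23,25)
  step pc=6: bne  $2, $3, L8  cond=T  regs=(0,16,23,25)
  step pc=7: nor  $3, $3, $2  regs=(0,16,23,65504)
  step pc=8: nor  $2, $0, $3  regs=(0,16,31,65504)
  step pc=9: xori  $2, $0, 13  regs=(0,16,13,65504)
  step pc=10: and  $1, $0, $3  regs=(0,0,13,65504)
  step pc=11: or   $2, $2, $1  regs=(0,0,13,65504)

65504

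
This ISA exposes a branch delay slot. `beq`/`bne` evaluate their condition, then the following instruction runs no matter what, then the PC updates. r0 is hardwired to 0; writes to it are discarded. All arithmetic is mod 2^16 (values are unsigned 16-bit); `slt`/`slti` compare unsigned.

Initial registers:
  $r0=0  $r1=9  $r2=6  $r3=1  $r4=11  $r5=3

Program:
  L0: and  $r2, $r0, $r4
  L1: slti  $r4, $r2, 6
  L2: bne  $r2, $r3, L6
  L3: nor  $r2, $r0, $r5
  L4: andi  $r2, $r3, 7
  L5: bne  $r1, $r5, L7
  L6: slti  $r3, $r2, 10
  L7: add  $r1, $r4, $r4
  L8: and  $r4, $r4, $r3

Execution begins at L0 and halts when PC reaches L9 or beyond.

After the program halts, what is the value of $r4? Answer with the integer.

  step pc=0: and  $r2, $r0, $r4  regs=(0,9,0,1,11,3)
  step pc=1: slti  $r4, $r2, 6  regs=(0,9,0,1,1,3)
  step pc=2: bne  $r2, $r3, L6  cond=T  regs=(0,9,0,1,1,3)
  step pc=3: nor  $r2, $r0, $r5  regs=(0,9,65532,1,1,3)
  step pc=6: slti  $r3, $r2, 10  regs=(0,9,65532,0,1,3)
  step pc=7: add  $r1, $r4, $r4  regs=(0,2,65532,0,1,3)
  step pc=8: and  $r4, $r4, $r3  regs=(0,2,65532,0,0,3)

0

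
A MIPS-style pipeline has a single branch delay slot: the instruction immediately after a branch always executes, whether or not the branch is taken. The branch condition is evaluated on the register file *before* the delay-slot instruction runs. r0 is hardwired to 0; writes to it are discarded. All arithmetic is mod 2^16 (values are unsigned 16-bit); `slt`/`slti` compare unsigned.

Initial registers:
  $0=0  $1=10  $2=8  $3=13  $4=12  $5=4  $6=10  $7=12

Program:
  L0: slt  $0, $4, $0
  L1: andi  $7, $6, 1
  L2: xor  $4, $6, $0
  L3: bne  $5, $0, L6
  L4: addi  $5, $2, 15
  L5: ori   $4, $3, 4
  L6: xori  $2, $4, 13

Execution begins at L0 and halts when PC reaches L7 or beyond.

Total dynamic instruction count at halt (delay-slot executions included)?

6

#0 slt  $0, $4, $0 ; 0/10/8/13/12/4/10/12
#1 andi  $7, $6, 1 ; 0/10/8/13/12/4/10/0
#2 xor  $4, $6, $0 ; 0/10/8/13/10/4/10/0
#3 bne  $5, $0, L6 ; 0/10/8/13/10/4/10/0 ; →target
#4 addi  $5, $2, 15 ; 0/10/8/13/10/23/10/0
#6 xori  $2, $4, 13 ; 0/10/7/13/10/23/10/0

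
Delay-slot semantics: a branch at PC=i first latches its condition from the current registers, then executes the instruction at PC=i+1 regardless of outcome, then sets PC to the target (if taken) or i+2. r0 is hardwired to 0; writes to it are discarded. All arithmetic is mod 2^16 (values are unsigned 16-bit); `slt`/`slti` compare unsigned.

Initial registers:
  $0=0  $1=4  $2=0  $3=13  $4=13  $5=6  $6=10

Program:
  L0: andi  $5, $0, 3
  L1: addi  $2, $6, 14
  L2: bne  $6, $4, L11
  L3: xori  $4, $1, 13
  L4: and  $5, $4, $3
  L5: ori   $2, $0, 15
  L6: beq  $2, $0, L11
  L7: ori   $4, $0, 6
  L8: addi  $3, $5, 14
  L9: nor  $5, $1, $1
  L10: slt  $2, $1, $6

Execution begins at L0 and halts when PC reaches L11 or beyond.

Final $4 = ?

9

#0 andi  $5, $0, 3 ; 0/4/0/13/13/0/10
#1 addi  $2, $6, 14 ; 0/4/24/13/13/0/10
#2 bne  $6, $4, L11 ; 0/4/24/13/13/0/10 ; →target
#3 xori  $4, $1, 13 ; 0/4/24/13/9/0/10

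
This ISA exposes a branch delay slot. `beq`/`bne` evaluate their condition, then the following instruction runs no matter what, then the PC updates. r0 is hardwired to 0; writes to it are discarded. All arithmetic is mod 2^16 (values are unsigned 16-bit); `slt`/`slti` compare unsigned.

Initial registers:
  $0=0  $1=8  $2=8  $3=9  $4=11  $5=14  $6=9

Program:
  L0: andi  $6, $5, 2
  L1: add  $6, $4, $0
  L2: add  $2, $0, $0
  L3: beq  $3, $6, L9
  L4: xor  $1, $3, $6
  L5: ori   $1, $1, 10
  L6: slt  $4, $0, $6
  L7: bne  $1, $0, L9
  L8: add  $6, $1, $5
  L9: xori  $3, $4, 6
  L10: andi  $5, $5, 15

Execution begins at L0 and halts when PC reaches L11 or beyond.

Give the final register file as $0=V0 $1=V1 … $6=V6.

$0=0 $1=10 $2=0 $3=7 $4=1 $5=14 $6=24

[0] andi  $6, $5, 2  →  {$0:0, $1:8, $2:8, $3:9, $4:11, $5:14, $6:2}
[1] add  $6, $4, $0  →  {$0:0, $1:8, $2:8, $3:9, $4:11, $5:14, $6:11}
[2] add  $2, $0, $0  →  {$0:0, $1:8, $2:0, $3:9, $4:11, $5:14, $6:11}
[3] beq  $3, $6, L9  →  {$0:0, $1:8, $2:0, $3:9, $4:11, $5:14, $6:11}  ⟨branch fallthrough⟩
[4] xor  $1, $3, $6  →  {$0:0, $1:2, $2:0, $3:9, $4:11, $5:14, $6:11}
[5] ori   $1, $1, 10  →  {$0:0, $1:10, $2:0, $3:9, $4:11, $5:14, $6:11}
[6] slt  $4, $0, $6  →  {$0:0, $1:10, $2:0, $3:9, $4:1, $5:14, $6:11}
[7] bne  $1, $0, L9  →  {$0:0, $1:10, $2:0, $3:9, $4:1, $5:14, $6:11}  ⟨branch taken⟩
[8] add  $6, $1, $5  →  {$0:0, $1:10, $2:0, $3:9, $4:1, $5:14, $6:24}
[9] xori  $3, $4, 6  →  {$0:0, $1:10, $2:0, $3:7, $4:1, $5:14, $6:24}
[10] andi  $5, $5, 15  →  {$0:0, $1:10, $2:0, $3:7, $4:1, $5:14, $6:24}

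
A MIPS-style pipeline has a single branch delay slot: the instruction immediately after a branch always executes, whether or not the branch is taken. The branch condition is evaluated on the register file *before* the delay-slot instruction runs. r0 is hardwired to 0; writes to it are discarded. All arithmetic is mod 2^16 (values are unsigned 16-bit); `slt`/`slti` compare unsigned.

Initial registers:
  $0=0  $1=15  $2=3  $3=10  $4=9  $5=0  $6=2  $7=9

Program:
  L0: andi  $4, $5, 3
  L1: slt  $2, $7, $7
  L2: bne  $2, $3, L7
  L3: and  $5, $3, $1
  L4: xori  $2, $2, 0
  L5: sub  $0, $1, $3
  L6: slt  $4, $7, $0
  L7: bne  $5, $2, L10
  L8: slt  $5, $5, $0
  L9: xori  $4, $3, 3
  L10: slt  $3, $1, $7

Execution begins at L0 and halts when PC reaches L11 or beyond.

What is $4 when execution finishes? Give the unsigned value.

0

  step pc=0: andi  $4, $5, 3  regs=(0,15,3,10,0,0,2,9)
  step pc=1: slt  $2, $7, $7  regs=(0,15,0,10,0,0,2,9)
  step pc=2: bne  $2, $3, L7  cond=T  regs=(0,15,0,10,0,0,2,9)
  step pc=3: and  $5, $3, $1  regs=(0,15,0,10,0,10,2,9)
  step pc=7: bne  $5, $2, L10  cond=T  regs=(0,15,0,10,0,10,2,9)
  step pc=8: slt  $5, $5, $0  regs=(0,15,0,10,0,0,2,9)
  step pc=10: slt  $3, $1, $7  regs=(0,15,0,0,0,0,2,9)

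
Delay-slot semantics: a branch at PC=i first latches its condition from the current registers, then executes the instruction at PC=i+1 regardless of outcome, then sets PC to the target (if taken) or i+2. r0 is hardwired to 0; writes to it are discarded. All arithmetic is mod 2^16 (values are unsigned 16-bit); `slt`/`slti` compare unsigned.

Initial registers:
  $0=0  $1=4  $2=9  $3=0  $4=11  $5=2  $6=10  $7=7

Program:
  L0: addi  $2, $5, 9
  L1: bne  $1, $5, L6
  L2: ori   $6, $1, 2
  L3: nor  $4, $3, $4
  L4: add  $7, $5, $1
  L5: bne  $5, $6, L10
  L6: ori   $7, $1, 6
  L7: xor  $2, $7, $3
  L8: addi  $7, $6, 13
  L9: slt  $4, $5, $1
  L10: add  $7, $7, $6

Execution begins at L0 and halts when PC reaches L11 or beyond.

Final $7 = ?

[0] addi  $2, $5, 9  →  {$0:0, $1:4, $2:11, $3:0, $4:11, $5:2, $6:10, $7:7}
[1] bne  $1, $5, L6  →  {$0:0, $1:4, $2:11, $3:0, $4:11, $5:2, $6:10, $7:7}  ⟨branch taken⟩
[2] ori   $6, $1, 2  →  {$0:0, $1:4, $2:11, $3:0, $4:11, $5:2, $6:6, $7:7}
[6] ori   $7, $1, 6  →  {$0:0, $1:4, $2:11, $3:0, $4:11, $5:2, $6:6, $7:6}
[7] xor  $2, $7, $3  →  {$0:0, $1:4, $2:6, $3:0, $4:11, $5:2, $6:6, $7:6}
[8] addi  $7, $6, 13  →  {$0:0, $1:4, $2:6, $3:0, $4:11, $5:2, $6:6, $7:19}
[9] slt  $4, $5, $1  →  {$0:0, $1:4, $2:6, $3:0, $4:1, $5:2, $6:6, $7:19}
[10] add  $7, $7, $6  →  {$0:0, $1:4, $2:6, $3:0, $4:1, $5:2, $6:6, $7:25}

25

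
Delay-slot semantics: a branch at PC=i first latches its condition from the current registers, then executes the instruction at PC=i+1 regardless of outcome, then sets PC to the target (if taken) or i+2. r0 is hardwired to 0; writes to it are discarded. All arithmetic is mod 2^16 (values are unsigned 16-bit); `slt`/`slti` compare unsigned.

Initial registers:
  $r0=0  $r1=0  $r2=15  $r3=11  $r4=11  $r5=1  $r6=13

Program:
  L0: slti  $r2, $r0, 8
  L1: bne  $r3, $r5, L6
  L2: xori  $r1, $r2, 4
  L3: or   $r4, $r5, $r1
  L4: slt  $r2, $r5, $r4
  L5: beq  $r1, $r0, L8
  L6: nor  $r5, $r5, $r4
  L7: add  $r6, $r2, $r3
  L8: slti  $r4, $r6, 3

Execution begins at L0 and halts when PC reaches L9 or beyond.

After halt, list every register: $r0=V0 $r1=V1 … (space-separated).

#0 slti  $r2, $r0, 8 ; 0/0/1/11/11/1/13
#1 bne  $r3, $r5, L6 ; 0/0/1/11/11/1/13 ; →target
#2 xori  $r1, $r2, 4 ; 0/5/1/11/11/1/13
#6 nor  $r5, $r5, $r4 ; 0/5/1/11/11/65524/13
#7 add  $r6, $r2, $r3 ; 0/5/1/11/11/65524/12
#8 slti  $r4, $r6, 3 ; 0/5/1/11/0/65524/12

$r0=0 $r1=5 $r2=1 $r3=11 $r4=0 $r5=65524 $r6=12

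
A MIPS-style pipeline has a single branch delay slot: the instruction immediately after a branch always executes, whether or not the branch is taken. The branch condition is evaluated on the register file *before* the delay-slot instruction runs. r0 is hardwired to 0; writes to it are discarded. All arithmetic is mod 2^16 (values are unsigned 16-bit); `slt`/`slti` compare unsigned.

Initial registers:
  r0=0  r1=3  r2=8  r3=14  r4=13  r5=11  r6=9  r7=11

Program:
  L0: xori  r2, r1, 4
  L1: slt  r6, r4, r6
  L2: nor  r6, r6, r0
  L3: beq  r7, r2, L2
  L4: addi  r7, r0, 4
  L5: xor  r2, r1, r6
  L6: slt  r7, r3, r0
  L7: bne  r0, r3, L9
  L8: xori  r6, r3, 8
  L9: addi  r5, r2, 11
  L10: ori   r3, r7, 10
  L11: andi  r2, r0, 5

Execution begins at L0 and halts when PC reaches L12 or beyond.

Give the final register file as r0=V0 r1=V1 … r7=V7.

  step pc=0: xori  r2, r1, 4  regs=(0,3,7,14,13,11,9,11)
  step pc=1: slt  r6, r4, r6  regs=(0,3,7,14,13,11,0,11)
  step pc=2: nor  r6, r6, r0  regs=(0,3,7,14,13,11,65535,11)
  step pc=3: beq  r7, r2, L2  cond=F  regs=(0,3,7,14,13,11,65535,11)
  step pc=4: addi  r7, r0, 4  regs=(0,3,7,14,13,11,65535,4)
  step pc=5: xor  r2, r1, r6  regs=(0,3,65532,14,13,11,65535,4)
  step pc=6: slt  r7, r3, r0  regs=(0,3,65532,14,13,11,65535,0)
  step pc=7: bne  r0, r3, L9  cond=T  regs=(0,3,65532,14,13,11,65535,0)
  step pc=8: xori  r6, r3, 8  regs=(0,3,65532,14,13,11,6,0)
  step pc=9: addi  r5, r2, 11  regs=(0,3,65532,14,13,7,6,0)
  step pc=10: ori   r3, r7, 10  regs=(0,3,65532,10,13,7,6,0)
  step pc=11: andi  r2, r0, 5  regs=(0,3,0,10,13,7,6,0)

r0=0 r1=3 r2=0 r3=10 r4=13 r5=7 r6=6 r7=0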